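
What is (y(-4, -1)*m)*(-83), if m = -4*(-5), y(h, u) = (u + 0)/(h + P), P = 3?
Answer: -1660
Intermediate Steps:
y(h, u) = u/(3 + h) (y(h, u) = (u + 0)/(h + 3) = u/(3 + h))
m = 20
(y(-4, -1)*m)*(-83) = (-1/(3 - 4)*20)*(-83) = (-1/(-1)*20)*(-83) = (-1*(-1)*20)*(-83) = (1*20)*(-83) = 20*(-83) = -1660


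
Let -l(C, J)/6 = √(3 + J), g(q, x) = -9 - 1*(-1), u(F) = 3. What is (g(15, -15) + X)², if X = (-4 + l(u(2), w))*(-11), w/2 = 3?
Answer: 54756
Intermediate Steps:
w = 6 (w = 2*3 = 6)
g(q, x) = -8 (g(q, x) = -9 + 1 = -8)
l(C, J) = -6*√(3 + J)
X = 242 (X = (-4 - 6*√(3 + 6))*(-11) = (-4 - 6*√9)*(-11) = (-4 - 6*3)*(-11) = (-4 - 18)*(-11) = -22*(-11) = 242)
(g(15, -15) + X)² = (-8 + 242)² = 234² = 54756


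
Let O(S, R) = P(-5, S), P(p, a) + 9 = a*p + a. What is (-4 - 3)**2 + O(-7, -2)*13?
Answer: 296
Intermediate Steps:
P(p, a) = -9 + a + a*p (P(p, a) = -9 + (a*p + a) = -9 + (a + a*p) = -9 + a + a*p)
O(S, R) = -9 - 4*S (O(S, R) = -9 + S + S*(-5) = -9 + S - 5*S = -9 - 4*S)
(-4 - 3)**2 + O(-7, -2)*13 = (-4 - 3)**2 + (-9 - 4*(-7))*13 = (-7)**2 + (-9 + 28)*13 = 49 + 19*13 = 49 + 247 = 296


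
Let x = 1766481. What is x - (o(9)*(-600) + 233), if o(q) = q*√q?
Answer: 1782448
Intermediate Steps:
o(q) = q^(3/2)
x - (o(9)*(-600) + 233) = 1766481 - (9^(3/2)*(-600) + 233) = 1766481 - (27*(-600) + 233) = 1766481 - (-16200 + 233) = 1766481 - 1*(-15967) = 1766481 + 15967 = 1782448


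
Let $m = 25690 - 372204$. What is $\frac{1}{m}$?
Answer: $- \frac{1}{346514} \approx -2.8859 \cdot 10^{-6}$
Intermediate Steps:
$m = -346514$ ($m = 25690 - 372204 = -346514$)
$\frac{1}{m} = \frac{1}{-346514} = - \frac{1}{346514}$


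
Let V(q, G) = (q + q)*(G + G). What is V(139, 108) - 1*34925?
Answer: 25123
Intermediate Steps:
V(q, G) = 4*G*q (V(q, G) = (2*q)*(2*G) = 4*G*q)
V(139, 108) - 1*34925 = 4*108*139 - 1*34925 = 60048 - 34925 = 25123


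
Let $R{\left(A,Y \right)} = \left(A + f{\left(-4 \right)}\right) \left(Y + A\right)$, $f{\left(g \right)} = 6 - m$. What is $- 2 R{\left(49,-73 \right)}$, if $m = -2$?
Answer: $2736$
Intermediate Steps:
$f{\left(g \right)} = 8$ ($f{\left(g \right)} = 6 - -2 = 6 + 2 = 8$)
$R{\left(A,Y \right)} = \left(8 + A\right) \left(A + Y\right)$ ($R{\left(A,Y \right)} = \left(A + 8\right) \left(Y + A\right) = \left(8 + A\right) \left(A + Y\right)$)
$- 2 R{\left(49,-73 \right)} = - 2 \left(49^{2} + 8 \cdot 49 + 8 \left(-73\right) + 49 \left(-73\right)\right) = - 2 \left(2401 + 392 - 584 - 3577\right) = \left(-2\right) \left(-1368\right) = 2736$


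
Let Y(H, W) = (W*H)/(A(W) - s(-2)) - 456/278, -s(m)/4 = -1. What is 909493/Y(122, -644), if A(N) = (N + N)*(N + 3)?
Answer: -26093116792327/49789666 ≈ -5.2407e+5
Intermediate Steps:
s(m) = 4 (s(m) = -4*(-1) = 4)
A(N) = 2*N*(3 + N) (A(N) = (2*N)*(3 + N) = 2*N*(3 + N))
Y(H, W) = -228/139 + H*W/(-4 + 2*W*(3 + W)) (Y(H, W) = (W*H)/(2*W*(3 + W) - 1*4) - 456/278 = (H*W)/(2*W*(3 + W) - 4) - 456*1/278 = (H*W)/(-4 + 2*W*(3 + W)) - 228/139 = H*W/(-4 + 2*W*(3 + W)) - 228/139 = -228/139 + H*W/(-4 + 2*W*(3 + W)))
909493/Y(122, -644) = 909493/(((912 - 456*(-644)*(3 - 644) + 139*122*(-644))/(278*(-2 - 644*(3 - 644))))) = 909493/(((912 - 456*(-644)*(-641) - 10920952)/(278*(-2 - 644*(-641))))) = 909493/(((912 - 188238624 - 10920952)/(278*(-2 + 412804)))) = 909493/(((1/278)*(-199158664)/412802)) = 909493/(((1/278)*(1/412802)*(-199158664))) = 909493/(-49789666/28689739) = 909493*(-28689739/49789666) = -26093116792327/49789666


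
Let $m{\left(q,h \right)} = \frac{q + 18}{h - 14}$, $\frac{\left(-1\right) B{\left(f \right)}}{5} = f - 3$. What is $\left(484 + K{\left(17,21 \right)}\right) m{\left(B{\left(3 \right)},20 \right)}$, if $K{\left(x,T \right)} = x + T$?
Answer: $1566$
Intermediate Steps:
$B{\left(f \right)} = 15 - 5 f$ ($B{\left(f \right)} = - 5 \left(f - 3\right) = - 5 \left(-3 + f\right) = 15 - 5 f$)
$m{\left(q,h \right)} = \frac{18 + q}{-14 + h}$
$K{\left(x,T \right)} = T + x$
$\left(484 + K{\left(17,21 \right)}\right) m{\left(B{\left(3 \right)},20 \right)} = \left(484 + \left(21 + 17\right)\right) \frac{18 + \left(15 - 15\right)}{-14 + 20} = \left(484 + 38\right) \frac{18 + \left(15 - 15\right)}{6} = 522 \frac{18 + 0}{6} = 522 \cdot \frac{1}{6} \cdot 18 = 522 \cdot 3 = 1566$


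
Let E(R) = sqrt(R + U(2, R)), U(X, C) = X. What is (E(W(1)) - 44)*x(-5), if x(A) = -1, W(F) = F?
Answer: 44 - sqrt(3) ≈ 42.268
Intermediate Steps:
E(R) = sqrt(2 + R) (E(R) = sqrt(R + 2) = sqrt(2 + R))
(E(W(1)) - 44)*x(-5) = (sqrt(2 + 1) - 44)*(-1) = (sqrt(3) - 44)*(-1) = (-44 + sqrt(3))*(-1) = 44 - sqrt(3)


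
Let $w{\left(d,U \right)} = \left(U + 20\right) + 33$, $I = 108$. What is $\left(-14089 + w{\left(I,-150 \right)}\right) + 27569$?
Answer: $13383$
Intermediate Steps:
$w{\left(d,U \right)} = 53 + U$ ($w{\left(d,U \right)} = \left(20 + U\right) + 33 = 53 + U$)
$\left(-14089 + w{\left(I,-150 \right)}\right) + 27569 = \left(-14089 + \left(53 - 150\right)\right) + 27569 = \left(-14089 - 97\right) + 27569 = -14186 + 27569 = 13383$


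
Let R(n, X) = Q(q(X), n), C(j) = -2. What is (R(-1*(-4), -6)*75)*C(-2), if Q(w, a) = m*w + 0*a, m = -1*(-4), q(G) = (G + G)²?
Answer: -86400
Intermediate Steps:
q(G) = 4*G² (q(G) = (2*G)² = 4*G²)
m = 4
Q(w, a) = 4*w (Q(w, a) = 4*w + 0*a = 4*w + 0 = 4*w)
R(n, X) = 16*X² (R(n, X) = 4*(4*X²) = 16*X²)
(R(-1*(-4), -6)*75)*C(-2) = ((16*(-6)²)*75)*(-2) = ((16*36)*75)*(-2) = (576*75)*(-2) = 43200*(-2) = -86400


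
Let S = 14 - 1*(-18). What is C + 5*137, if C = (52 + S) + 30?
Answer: 799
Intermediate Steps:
S = 32 (S = 14 + 18 = 32)
C = 114 (C = (52 + 32) + 30 = 84 + 30 = 114)
C + 5*137 = 114 + 5*137 = 114 + 685 = 799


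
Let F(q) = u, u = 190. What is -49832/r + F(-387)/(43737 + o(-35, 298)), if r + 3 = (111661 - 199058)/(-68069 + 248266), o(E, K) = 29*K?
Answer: 117585344493084/8223345863 ≈ 14299.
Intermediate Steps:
F(q) = 190
r = -627988/180197 (r = -3 + (111661 - 199058)/(-68069 + 248266) = -3 - 87397/180197 = -627988/180197 ≈ -3.4850)
-49832/r + F(-387)/(43737 + o(-35, 298)) = -49832/(-627988/180197) + 190/(43737 + 29*298) = -49832*(-180197/627988) + 190/(43737 + 8642) = 2244894226/156997 + 190/52379 = 117585344493084/8223345863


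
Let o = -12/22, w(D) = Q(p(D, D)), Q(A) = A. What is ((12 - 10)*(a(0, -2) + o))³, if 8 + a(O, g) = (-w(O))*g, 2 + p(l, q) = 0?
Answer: -21024576/1331 ≈ -15796.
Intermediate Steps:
p(l, q) = -2 (p(l, q) = -2 + 0 = -2)
w(D) = -2
o = -6/11 (o = -12*1/22 = -6/11 ≈ -0.54545)
a(O, g) = -8 + 2*g (a(O, g) = -8 + (-1*(-2))*g = -8 + 2*g)
((12 - 10)*(a(0, -2) + o))³ = ((12 - 10)*((-8 + 2*(-2)) - 6/11))³ = (2*((-8 - 4) - 6/11))³ = (2*(-12 - 6/11))³ = (2*(-138/11))³ = (-276/11)³ = -21024576/1331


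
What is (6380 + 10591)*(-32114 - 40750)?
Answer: -1236574944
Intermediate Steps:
(6380 + 10591)*(-32114 - 40750) = 16971*(-72864) = -1236574944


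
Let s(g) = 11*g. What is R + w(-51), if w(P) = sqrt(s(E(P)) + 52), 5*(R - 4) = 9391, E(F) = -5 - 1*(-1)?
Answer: 9411/5 + 2*sqrt(2) ≈ 1885.0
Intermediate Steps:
E(F) = -4 (E(F) = -5 + 1 = -4)
R = 9411/5 (R = 4 + (1/5)*9391 = 4 + 9391/5 = 9411/5 ≈ 1882.2)
w(P) = 2*sqrt(2) (w(P) = sqrt(11*(-4) + 52) = sqrt(-44 + 52) = sqrt(8) = 2*sqrt(2))
R + w(-51) = 9411/5 + 2*sqrt(2)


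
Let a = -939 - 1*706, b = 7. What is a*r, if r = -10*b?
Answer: 115150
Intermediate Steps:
r = -70 (r = -10*7 = -70)
a = -1645 (a = -939 - 706 = -1645)
a*r = -1645*(-70) = 115150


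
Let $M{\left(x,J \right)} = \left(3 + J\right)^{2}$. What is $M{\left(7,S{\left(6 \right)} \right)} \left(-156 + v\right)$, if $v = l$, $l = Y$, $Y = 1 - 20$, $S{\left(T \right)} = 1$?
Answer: $-2800$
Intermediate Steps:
$Y = -19$ ($Y = 1 - 20 = -19$)
$l = -19$
$v = -19$
$M{\left(7,S{\left(6 \right)} \right)} \left(-156 + v\right) = \left(3 + 1\right)^{2} \left(-156 - 19\right) = 4^{2} \left(-175\right) = 16 \left(-175\right) = -2800$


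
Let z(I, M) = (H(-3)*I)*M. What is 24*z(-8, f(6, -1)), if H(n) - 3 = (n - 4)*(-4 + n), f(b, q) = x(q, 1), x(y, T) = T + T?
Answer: -19968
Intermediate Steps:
x(y, T) = 2*T
f(b, q) = 2 (f(b, q) = 2*1 = 2)
H(n) = 3 + (-4 + n)**2 (H(n) = 3 + (n - 4)*(-4 + n) = 3 + (-4 + n)*(-4 + n) = 3 + (-4 + n)**2)
z(I, M) = 52*I*M (z(I, M) = ((3 + (-4 - 3)**2)*I)*M = ((3 + (-7)**2)*I)*M = ((3 + 49)*I)*M = (52*I)*M = 52*I*M)
24*z(-8, f(6, -1)) = 24*(52*(-8)*2) = 24*(-832) = -19968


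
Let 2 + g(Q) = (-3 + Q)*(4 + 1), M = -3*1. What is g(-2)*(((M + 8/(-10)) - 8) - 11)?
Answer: 3078/5 ≈ 615.60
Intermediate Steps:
M = -3
g(Q) = -17 + 5*Q (g(Q) = -2 + (-3 + Q)*(4 + 1) = -2 + (-3 + Q)*5 = -2 + (-15 + 5*Q) = -17 + 5*Q)
g(-2)*(((M + 8/(-10)) - 8) - 11) = (-17 + 5*(-2))*(((-3 + 8/(-10)) - 8) - 11) = (-17 - 10)*(((-3 + 8*(-1/10)) - 8) - 11) = -27*(((-3 - 4/5) - 8) - 11) = -27*((-19/5 - 8) - 11) = -27*(-59/5 - 11) = -27*(-114/5) = 3078/5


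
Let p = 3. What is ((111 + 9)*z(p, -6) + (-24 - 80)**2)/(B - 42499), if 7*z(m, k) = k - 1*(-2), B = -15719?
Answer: -37616/203763 ≈ -0.18461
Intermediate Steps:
z(m, k) = 2/7 + k/7 (z(m, k) = (k - 1*(-2))/7 = (k + 2)/7 = (2 + k)/7 = 2/7 + k/7)
((111 + 9)*z(p, -6) + (-24 - 80)**2)/(B - 42499) = ((111 + 9)*(2/7 + (1/7)*(-6)) + (-24 - 80)**2)/(-15719 - 42499) = (120*(2/7 - 6/7) + (-104)**2)/(-58218) = (120*(-4/7) + 10816)*(-1/58218) = (-480/7 + 10816)*(-1/58218) = (75232/7)*(-1/58218) = -37616/203763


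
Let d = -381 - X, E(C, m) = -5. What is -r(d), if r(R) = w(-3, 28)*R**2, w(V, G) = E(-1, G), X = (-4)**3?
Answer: 502445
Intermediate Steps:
X = -64
w(V, G) = -5
d = -317 (d = -381 - 1*(-64) = -381 + 64 = -317)
r(R) = -5*R**2
-r(d) = -(-5)*(-317)**2 = -(-5)*100489 = -1*(-502445) = 502445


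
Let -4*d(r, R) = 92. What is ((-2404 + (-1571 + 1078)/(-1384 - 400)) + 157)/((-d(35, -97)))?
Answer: -4008155/41032 ≈ -97.684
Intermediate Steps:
d(r, R) = -23 (d(r, R) = -¼*92 = -23)
((-2404 + (-1571 + 1078)/(-1384 - 400)) + 157)/((-d(35, -97))) = ((-2404 + (-1571 + 1078)/(-1384 - 400)) + 157)/((-1*(-23))) = ((-2404 - 493/(-1784)) + 157)/23 = ((-2404 - 493*(-1/1784)) + 157)*(1/23) = ((-2404 + 493/1784) + 157)*(1/23) = (-4288243/1784 + 157)*(1/23) = -4008155/1784*1/23 = -4008155/41032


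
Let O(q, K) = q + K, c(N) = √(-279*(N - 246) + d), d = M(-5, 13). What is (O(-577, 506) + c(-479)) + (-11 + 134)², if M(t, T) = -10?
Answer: 15058 + √202265 ≈ 15508.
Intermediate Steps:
d = -10
c(N) = √(68624 - 279*N) (c(N) = √(-279*(N - 246) - 10) = √(-279*(-246 + N) - 10) = √((68634 - 279*N) - 10) = √(68624 - 279*N))
O(q, K) = K + q
(O(-577, 506) + c(-479)) + (-11 + 134)² = ((506 - 577) + √(68624 - 279*(-479))) + (-11 + 134)² = (-71 + √(68624 + 133641)) + 123² = (-71 + √202265) + 15129 = 15058 + √202265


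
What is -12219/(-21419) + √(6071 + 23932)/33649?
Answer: 12219/21419 + √30003/33649 ≈ 0.57562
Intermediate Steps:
-12219/(-21419) + √(6071 + 23932)/33649 = -12219*(-1/21419) + √30003*(1/33649) = 12219/21419 + √30003/33649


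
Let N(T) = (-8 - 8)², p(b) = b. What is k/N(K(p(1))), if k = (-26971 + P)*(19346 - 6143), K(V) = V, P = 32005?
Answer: 33231951/128 ≈ 2.5962e+5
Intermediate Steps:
N(T) = 256 (N(T) = (-16)² = 256)
k = 66463902 (k = (-26971 + 32005)*(19346 - 6143) = 5034*13203 = 66463902)
k/N(K(p(1))) = 66463902/256 = 66463902*(1/256) = 33231951/128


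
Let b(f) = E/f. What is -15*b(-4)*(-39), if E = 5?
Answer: -2925/4 ≈ -731.25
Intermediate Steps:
b(f) = 5/f
-15*b(-4)*(-39) = -75/(-4)*(-39) = -75*(-1)/4*(-39) = -15*(-5/4)*(-39) = (75/4)*(-39) = -2925/4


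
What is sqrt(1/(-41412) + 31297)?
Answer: sqrt(13418226821139)/20706 ≈ 176.91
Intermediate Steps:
sqrt(1/(-41412) + 31297) = sqrt(-1/41412 + 31297) = sqrt(1296071363/41412) = sqrt(13418226821139)/20706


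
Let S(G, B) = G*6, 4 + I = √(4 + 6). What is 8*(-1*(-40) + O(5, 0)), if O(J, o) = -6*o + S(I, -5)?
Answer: 128 + 48*√10 ≈ 279.79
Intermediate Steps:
I = -4 + √10 (I = -4 + √(4 + 6) = -4 + √10 ≈ -0.83772)
S(G, B) = 6*G
O(J, o) = -24 - 6*o + 6*√10 (O(J, o) = -6*o + 6*(-4 + √10) = -6*o + (-24 + 6*√10) = -24 - 6*o + 6*√10)
8*(-1*(-40) + O(5, 0)) = 8*(-1*(-40) + (-24 - 6*0 + 6*√10)) = 8*(40 + (-24 + 0 + 6*√10)) = 8*(40 + (-24 + 6*√10)) = 8*(16 + 6*√10) = 128 + 48*√10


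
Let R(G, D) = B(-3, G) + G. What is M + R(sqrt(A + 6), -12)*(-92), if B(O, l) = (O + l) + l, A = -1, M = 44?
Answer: 320 - 276*sqrt(5) ≈ -297.15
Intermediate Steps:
B(O, l) = O + 2*l
R(G, D) = -3 + 3*G (R(G, D) = (-3 + 2*G) + G = -3 + 3*G)
M + R(sqrt(A + 6), -12)*(-92) = 44 + (-3 + 3*sqrt(-1 + 6))*(-92) = 44 + (-3 + 3*sqrt(5))*(-92) = 44 + (276 - 276*sqrt(5)) = 320 - 276*sqrt(5)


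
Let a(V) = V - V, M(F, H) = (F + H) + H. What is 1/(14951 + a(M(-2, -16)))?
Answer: 1/14951 ≈ 6.6885e-5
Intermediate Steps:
M(F, H) = F + 2*H
a(V) = 0
1/(14951 + a(M(-2, -16))) = 1/(14951 + 0) = 1/14951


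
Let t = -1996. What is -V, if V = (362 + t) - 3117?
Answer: 4751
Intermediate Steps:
V = -4751 (V = (362 - 1996) - 3117 = -1634 - 3117 = -4751)
-V = -1*(-4751) = 4751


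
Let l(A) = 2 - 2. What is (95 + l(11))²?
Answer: 9025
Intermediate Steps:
l(A) = 0
(95 + l(11))² = (95 + 0)² = 95² = 9025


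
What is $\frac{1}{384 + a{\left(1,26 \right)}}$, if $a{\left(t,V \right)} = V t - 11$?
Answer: $\frac{1}{399} \approx 0.0025063$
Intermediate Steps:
$a{\left(t,V \right)} = -11 + V t$
$\frac{1}{384 + a{\left(1,26 \right)}} = \frac{1}{384 + \left(-11 + 26 \cdot 1\right)} = \frac{1}{384 + \left(-11 + 26\right)} = \frac{1}{384 + 15} = \frac{1}{399}$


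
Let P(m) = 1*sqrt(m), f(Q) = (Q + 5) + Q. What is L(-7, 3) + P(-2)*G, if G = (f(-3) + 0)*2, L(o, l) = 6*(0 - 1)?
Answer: -6 - 2*I*sqrt(2) ≈ -6.0 - 2.8284*I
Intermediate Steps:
f(Q) = 5 + 2*Q (f(Q) = (5 + Q) + Q = 5 + 2*Q)
L(o, l) = -6 (L(o, l) = 6*(-1) = -6)
P(m) = sqrt(m)
G = -2 (G = ((5 + 2*(-3)) + 0)*2 = ((5 - 6) + 0)*2 = (-1 + 0)*2 = -1*2 = -2)
L(-7, 3) + P(-2)*G = -6 + sqrt(-2)*(-2) = -6 + (I*sqrt(2))*(-2) = -6 - 2*I*sqrt(2)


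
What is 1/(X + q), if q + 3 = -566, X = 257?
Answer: -1/312 ≈ -0.0032051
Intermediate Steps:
q = -569 (q = -3 - 566 = -569)
1/(X + q) = 1/(257 - 569) = 1/(-312) = -1/312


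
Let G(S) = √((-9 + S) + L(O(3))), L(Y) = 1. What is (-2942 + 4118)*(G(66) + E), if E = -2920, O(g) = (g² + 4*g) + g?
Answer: -3433920 + 1176*√58 ≈ -3.4250e+6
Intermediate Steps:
O(g) = g² + 5*g
G(S) = √(-8 + S) (G(S) = √((-9 + S) + 1) = √(-8 + S))
(-2942 + 4118)*(G(66) + E) = (-2942 + 4118)*(√(-8 + 66) - 2920) = 1176*(√58 - 2920) = 1176*(-2920 + √58) = -3433920 + 1176*√58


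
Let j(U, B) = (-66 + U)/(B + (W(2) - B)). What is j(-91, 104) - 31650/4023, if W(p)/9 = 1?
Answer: -33943/1341 ≈ -25.312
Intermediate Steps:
W(p) = 9 (W(p) = 9*1 = 9)
j(U, B) = -22/3 + U/9 (j(U, B) = (-66 + U)/(B + (9 - B)) = (-66 + U)/9 = (-66 + U)*(1/9) = -22/3 + U/9)
j(-91, 104) - 31650/4023 = (-22/3 + (1/9)*(-91)) - 31650/4023 = (-22/3 - 91/9) - 31650*1/4023 = -157/9 - 10550/1341 = -33943/1341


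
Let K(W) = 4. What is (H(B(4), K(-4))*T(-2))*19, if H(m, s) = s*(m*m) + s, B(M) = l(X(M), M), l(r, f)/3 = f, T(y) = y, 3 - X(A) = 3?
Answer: -22040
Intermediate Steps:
X(A) = 0 (X(A) = 3 - 1*3 = 3 - 3 = 0)
l(r, f) = 3*f
B(M) = 3*M
H(m, s) = s + s*m² (H(m, s) = s*m² + s = s + s*m²)
(H(B(4), K(-4))*T(-2))*19 = ((4*(1 + (3*4)²))*(-2))*19 = ((4*(1 + 12²))*(-2))*19 = ((4*(1 + 144))*(-2))*19 = ((4*145)*(-2))*19 = (580*(-2))*19 = -1160*19 = -22040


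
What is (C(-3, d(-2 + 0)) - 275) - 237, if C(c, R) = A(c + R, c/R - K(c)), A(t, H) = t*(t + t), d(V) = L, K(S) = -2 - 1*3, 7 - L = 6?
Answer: -504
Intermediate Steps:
L = 1 (L = 7 - 1*6 = 7 - 6 = 1)
K(S) = -5 (K(S) = -2 - 3 = -5)
d(V) = 1
A(t, H) = 2*t² (A(t, H) = t*(2*t) = 2*t²)
C(c, R) = 2*(R + c)² (C(c, R) = 2*(c + R)² = 2*(R + c)²)
(C(-3, d(-2 + 0)) - 275) - 237 = (2*(1 - 3)² - 275) - 237 = (2*(-2)² - 275) - 237 = (2*4 - 275) - 237 = (8 - 275) - 237 = -267 - 237 = -504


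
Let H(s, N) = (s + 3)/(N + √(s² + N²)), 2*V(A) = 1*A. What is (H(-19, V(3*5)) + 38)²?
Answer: 191597060/130321 - 221408*√1669/130321 ≈ 1400.8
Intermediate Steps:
V(A) = A/2 (V(A) = (1*A)/2 = A/2)
H(s, N) = (3 + s)/(N + √(N² + s²))
(H(-19, V(3*5)) + 38)² = ((3 - 19)/((3*5)/2 + √(((3*5)/2)² + (-19)²)) + 38)² = (-16/((½)*15 + √(((½)*15)² + 361)) + 38)² = (-16/(15/2 + √((15/2)² + 361)) + 38)² = (-16/(15/2 + √(225/4 + 361)) + 38)² = (-16/(15/2 + √(1669/4)) + 38)² = (-16/(15/2 + √1669/2) + 38)² = (38 - 16/(15/2 + √1669/2))²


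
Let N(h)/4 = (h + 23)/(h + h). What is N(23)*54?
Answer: 216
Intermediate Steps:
N(h) = 2*(23 + h)/h (N(h) = 4*((h + 23)/(h + h)) = 4*((23 + h)/((2*h))) = 4*((23 + h)*(1/(2*h))) = 4*((23 + h)/(2*h)) = 2*(23 + h)/h)
N(23)*54 = (2 + 46/23)*54 = (2 + 46*(1/23))*54 = (2 + 2)*54 = 4*54 = 216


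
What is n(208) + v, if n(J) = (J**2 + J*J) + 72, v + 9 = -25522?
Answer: 61069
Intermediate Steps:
v = -25531 (v = -9 - 25522 = -25531)
n(J) = 72 + 2*J**2 (n(J) = (J**2 + J**2) + 72 = 2*J**2 + 72 = 72 + 2*J**2)
n(208) + v = (72 + 2*208**2) - 25531 = (72 + 2*43264) - 25531 = (72 + 86528) - 25531 = 86600 - 25531 = 61069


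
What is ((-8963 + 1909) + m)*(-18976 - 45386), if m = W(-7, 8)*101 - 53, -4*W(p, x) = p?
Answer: 892089501/2 ≈ 4.4604e+8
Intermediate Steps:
W(p, x) = -p/4
m = 495/4 (m = -¼*(-7)*101 - 53 = (7/4)*101 - 53 = 707/4 - 53 = 495/4 ≈ 123.75)
((-8963 + 1909) + m)*(-18976 - 45386) = ((-8963 + 1909) + 495/4)*(-18976 - 45386) = (-7054 + 495/4)*(-64362) = -27721/4*(-64362) = 892089501/2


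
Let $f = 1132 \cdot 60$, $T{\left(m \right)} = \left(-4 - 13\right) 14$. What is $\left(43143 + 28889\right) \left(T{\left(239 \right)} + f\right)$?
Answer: $4875269824$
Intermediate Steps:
$T{\left(m \right)} = -238$ ($T{\left(m \right)} = \left(-17\right) 14 = -238$)
$f = 67920$
$\left(43143 + 28889\right) \left(T{\left(239 \right)} + f\right) = \left(43143 + 28889\right) \left(-238 + 67920\right) = 72032 \cdot 67682 = 4875269824$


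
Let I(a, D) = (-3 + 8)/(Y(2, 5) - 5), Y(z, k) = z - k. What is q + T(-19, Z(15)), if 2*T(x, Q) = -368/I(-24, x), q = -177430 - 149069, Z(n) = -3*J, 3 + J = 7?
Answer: -1631023/5 ≈ -3.2620e+5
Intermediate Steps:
J = 4 (J = -3 + 7 = 4)
Z(n) = -12 (Z(n) = -3*4 = -12)
q = -326499
I(a, D) = -5/8 (I(a, D) = (-3 + 8)/((2 - 1*5) - 5) = 5/((2 - 5) - 5) = 5/(-3 - 5) = 5/(-8) = 5*(-1/8) = -5/8)
T(x, Q) = 1472/5 (T(x, Q) = (-368/(-5/8))/2 = (-368*(-8/5))/2 = (1/2)*(2944/5) = 1472/5)
q + T(-19, Z(15)) = -326499 + 1472/5 = -1631023/5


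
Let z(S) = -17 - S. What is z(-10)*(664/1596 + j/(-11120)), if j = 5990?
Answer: 54409/63384 ≈ 0.85840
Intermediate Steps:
z(-10)*(664/1596 + j/(-11120)) = (-17 - 1*(-10))*(664/1596 + 5990/(-11120)) = (-17 + 10)*(664*(1/1596) + 5990*(-1/11120)) = -7*(166/399 - 599/1112) = -7*(-54409/443688) = 54409/63384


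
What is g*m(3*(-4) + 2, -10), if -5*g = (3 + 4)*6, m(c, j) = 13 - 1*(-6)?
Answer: -798/5 ≈ -159.60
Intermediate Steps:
m(c, j) = 19 (m(c, j) = 13 + 6 = 19)
g = -42/5 (g = -(3 + 4)*6/5 = -7*6/5 = -1/5*42 = -42/5 ≈ -8.4000)
g*m(3*(-4) + 2, -10) = -42/5*19 = -798/5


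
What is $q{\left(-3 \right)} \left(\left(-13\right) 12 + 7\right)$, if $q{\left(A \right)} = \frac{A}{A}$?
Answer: $-149$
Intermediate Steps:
$q{\left(A \right)} = 1$
$q{\left(-3 \right)} \left(\left(-13\right) 12 + 7\right) = 1 \left(\left(-13\right) 12 + 7\right) = 1 \left(-156 + 7\right) = 1 \left(-149\right) = -149$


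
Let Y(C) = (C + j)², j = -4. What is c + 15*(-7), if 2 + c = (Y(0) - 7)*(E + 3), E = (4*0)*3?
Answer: -80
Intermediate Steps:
E = 0 (E = 0*3 = 0)
Y(C) = (-4 + C)² (Y(C) = (C - 4)² = (-4 + C)²)
c = 25 (c = -2 + ((-4 + 0)² - 7)*(0 + 3) = -2 + ((-4)² - 7)*3 = -2 + (16 - 7)*3 = -2 + 9*3 = -2 + 27 = 25)
c + 15*(-7) = 25 + 15*(-7) = 25 - 105 = -80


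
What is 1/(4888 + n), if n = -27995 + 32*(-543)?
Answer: -1/40483 ≈ -2.4702e-5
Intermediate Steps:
n = -45371 (n = -27995 - 17376 = -45371)
1/(4888 + n) = 1/(4888 - 45371) = 1/(-40483) = -1/40483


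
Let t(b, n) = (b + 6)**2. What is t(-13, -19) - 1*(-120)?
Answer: 169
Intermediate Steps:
t(b, n) = (6 + b)**2
t(-13, -19) - 1*(-120) = (6 - 13)**2 - 1*(-120) = (-7)**2 + 120 = 49 + 120 = 169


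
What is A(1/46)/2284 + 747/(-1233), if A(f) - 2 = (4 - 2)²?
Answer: -94375/156454 ≈ -0.60321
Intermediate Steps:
A(f) = 6 (A(f) = 2 + (4 - 2)² = 2 + 2² = 2 + 4 = 6)
A(1/46)/2284 + 747/(-1233) = 6/2284 + 747/(-1233) = 6*(1/2284) + 747*(-1/1233) = 3/1142 - 83/137 = -94375/156454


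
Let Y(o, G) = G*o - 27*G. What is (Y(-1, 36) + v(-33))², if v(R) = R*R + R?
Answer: 2304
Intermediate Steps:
v(R) = R + R² (v(R) = R² + R = R + R²)
Y(o, G) = -27*G + G*o
(Y(-1, 36) + v(-33))² = (36*(-27 - 1) - 33*(1 - 33))² = (36*(-28) - 33*(-32))² = (-1008 + 1056)² = 48² = 2304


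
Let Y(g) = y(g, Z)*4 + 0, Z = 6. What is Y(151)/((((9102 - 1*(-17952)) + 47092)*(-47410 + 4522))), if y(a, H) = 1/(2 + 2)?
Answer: -1/3179973648 ≈ -3.1447e-10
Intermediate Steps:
y(a, H) = ¼ (y(a, H) = 1/4 = ¼)
Y(g) = 1 (Y(g) = (¼)*4 + 0 = 1 + 0 = 1)
Y(151)/((((9102 - 1*(-17952)) + 47092)*(-47410 + 4522))) = 1/(((9102 - 1*(-17952)) + 47092)*(-47410 + 4522)) = 1/(((9102 + 17952) + 47092)*(-42888)) = 1/((27054 + 47092)*(-42888)) = 1/(74146*(-42888)) = 1/(-3179973648) = 1*(-1/3179973648) = -1/3179973648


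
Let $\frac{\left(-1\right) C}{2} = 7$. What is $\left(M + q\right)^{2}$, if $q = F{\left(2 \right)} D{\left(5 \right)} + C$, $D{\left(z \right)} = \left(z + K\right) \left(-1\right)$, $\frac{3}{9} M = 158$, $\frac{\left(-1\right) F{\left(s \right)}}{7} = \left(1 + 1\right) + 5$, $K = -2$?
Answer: $368449$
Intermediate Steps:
$C = -14$ ($C = \left(-2\right) 7 = -14$)
$F{\left(s \right)} = -49$ ($F{\left(s \right)} = - 7 \left(\left(1 + 1\right) + 5\right) = - 7 \left(2 + 5\right) = \left(-7\right) 7 = -49$)
$M = 474$ ($M = 3 \cdot 158 = 474$)
$D{\left(z \right)} = 2 - z$ ($D{\left(z \right)} = \left(z - 2\right) \left(-1\right) = \left(-2 + z\right) \left(-1\right) = 2 - z$)
$q = 133$ ($q = - 49 \left(2 - 5\right) - 14 = \left(-49\right) \left(-3\right) - 14 = 147 - 14 = 133$)
$\left(M + q\right)^{2} = \left(474 + 133\right)^{2} = 607^{2} = 368449$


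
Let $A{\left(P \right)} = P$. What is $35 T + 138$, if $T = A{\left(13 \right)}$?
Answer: $593$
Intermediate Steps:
$T = 13$
$35 T + 138 = 35 \cdot 13 + 138 = 455 + 138 = 593$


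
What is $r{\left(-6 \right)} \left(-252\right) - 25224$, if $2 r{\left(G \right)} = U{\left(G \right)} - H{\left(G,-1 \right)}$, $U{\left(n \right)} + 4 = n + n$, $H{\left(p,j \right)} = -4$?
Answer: $-23712$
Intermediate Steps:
$U{\left(n \right)} = -4 + 2 n$ ($U{\left(n \right)} = -4 + \left(n + n\right) = -4 + 2 n$)
$r{\left(G \right)} = G$ ($r{\left(G \right)} = \frac{\left(-4 + 2 G\right) - -4}{2} = \frac{\left(-4 + 2 G\right) + 4}{2} = \frac{2 G}{2} = G$)
$r{\left(-6 \right)} \left(-252\right) - 25224 = \left(-6\right) \left(-252\right) - 25224 = 1512 - 25224 = -23712$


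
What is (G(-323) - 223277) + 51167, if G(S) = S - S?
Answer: -172110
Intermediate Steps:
G(S) = 0
(G(-323) - 223277) + 51167 = (0 - 223277) + 51167 = -223277 + 51167 = -172110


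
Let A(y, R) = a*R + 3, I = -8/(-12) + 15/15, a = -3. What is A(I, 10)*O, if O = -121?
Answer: 3267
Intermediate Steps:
I = 5/3 (I = -8*(-1/12) + 15*(1/15) = ⅔ + 1 = 5/3 ≈ 1.6667)
A(y, R) = 3 - 3*R (A(y, R) = -3*R + 3 = 3 - 3*R)
A(I, 10)*O = (3 - 3*10)*(-121) = (3 - 30)*(-121) = -27*(-121) = 3267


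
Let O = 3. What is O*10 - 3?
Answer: 27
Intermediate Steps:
O*10 - 3 = 3*10 - 3 = 30 - 3 = 27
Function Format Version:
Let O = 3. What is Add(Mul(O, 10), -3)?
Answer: 27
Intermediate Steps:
Add(Mul(O, 10), -3) = Add(Mul(3, 10), -3) = Add(30, -3) = 27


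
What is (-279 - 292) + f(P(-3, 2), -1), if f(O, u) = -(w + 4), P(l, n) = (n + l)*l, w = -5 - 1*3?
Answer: -567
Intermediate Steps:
w = -8 (w = -5 - 3 = -8)
P(l, n) = l*(l + n) (P(l, n) = (l + n)*l = l*(l + n))
f(O, u) = 4 (f(O, u) = -(-8 + 4) = -1*(-4) = 4)
(-279 - 292) + f(P(-3, 2), -1) = (-279 - 292) + 4 = -571 + 4 = -567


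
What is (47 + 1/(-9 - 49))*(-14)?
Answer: -19075/29 ≈ -657.76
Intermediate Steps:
(47 + 1/(-9 - 49))*(-14) = (47 + 1/(-58))*(-14) = (47 - 1/58)*(-14) = (2725/58)*(-14) = -19075/29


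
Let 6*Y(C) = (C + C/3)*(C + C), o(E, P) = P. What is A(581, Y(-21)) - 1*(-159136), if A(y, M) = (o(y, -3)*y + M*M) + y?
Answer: 196390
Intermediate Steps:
Y(C) = 4*C**2/9 (Y(C) = ((C + C/3)*(C + C))/6 = ((C + C*(1/3))*(2*C))/6 = ((C + C/3)*(2*C))/6 = ((4*C/3)*(2*C))/6 = (8*C**2/3)/6 = 4*C**2/9)
A(y, M) = M**2 - 2*y (A(y, M) = (-3*y + M*M) + y = (-3*y + M**2) + y = (M**2 - 3*y) + y = M**2 - 2*y)
A(581, Y(-21)) - 1*(-159136) = (((4/9)*(-21)**2)**2 - 2*581) - 1*(-159136) = (((4/9)*441)**2 - 1162) + 159136 = (196**2 - 1162) + 159136 = (38416 - 1162) + 159136 = 37254 + 159136 = 196390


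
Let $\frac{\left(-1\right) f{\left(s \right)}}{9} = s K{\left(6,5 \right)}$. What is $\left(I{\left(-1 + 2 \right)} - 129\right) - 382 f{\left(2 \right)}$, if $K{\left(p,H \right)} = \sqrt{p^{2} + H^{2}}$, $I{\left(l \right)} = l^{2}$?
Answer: $-128 + 6876 \sqrt{61} \approx 53575.0$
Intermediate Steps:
$K{\left(p,H \right)} = \sqrt{H^{2} + p^{2}}$
$f{\left(s \right)} = - 9 s \sqrt{61}$ ($f{\left(s \right)} = - 9 s \sqrt{5^{2} + 6^{2}} = - 9 s \sqrt{25 + 36} = - 9 s \sqrt{61}$)
$\left(I{\left(-1 + 2 \right)} - 129\right) - 382 f{\left(2 \right)} = \left(\left(-1 + 2\right)^{2} - 129\right) - 382 \left(\left(-9\right) 2 \sqrt{61}\right) = \left(1^{2} - 129\right) - 382 \left(- 18 \sqrt{61}\right) = \left(1 - 129\right) + 6876 \sqrt{61} = -128 + 6876 \sqrt{61}$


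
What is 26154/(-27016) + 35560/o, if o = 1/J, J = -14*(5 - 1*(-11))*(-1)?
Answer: 107597150443/13508 ≈ 7.9654e+6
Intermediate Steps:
J = 224 (J = -14*(5 + 11)*(-1) = -14*16*(-1) = -224*(-1) = 224)
o = 1/224 ≈ 0.0044643
26154/(-27016) + 35560/o = 26154/(-27016) + 35560/(1/224) = 26154*(-1/27016) + 35560*224 = -13077/13508 + 7965440 = 107597150443/13508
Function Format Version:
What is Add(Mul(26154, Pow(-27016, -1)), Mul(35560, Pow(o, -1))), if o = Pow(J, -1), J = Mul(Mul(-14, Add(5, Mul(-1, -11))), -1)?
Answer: Rational(107597150443, 13508) ≈ 7.9654e+6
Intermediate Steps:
J = 224 (J = Mul(Mul(-14, Add(5, 11)), -1) = Mul(Mul(-14, 16), -1) = Mul(-224, -1) = 224)
o = Rational(1, 224) (o = Pow(224, -1) = Rational(1, 224) ≈ 0.0044643)
Add(Mul(26154, Pow(-27016, -1)), Mul(35560, Pow(o, -1))) = Add(Mul(26154, Pow(-27016, -1)), Mul(35560, Pow(Rational(1, 224), -1))) = Add(Mul(26154, Rational(-1, 27016)), Mul(35560, 224)) = Add(Rational(-13077, 13508), 7965440) = Rational(107597150443, 13508)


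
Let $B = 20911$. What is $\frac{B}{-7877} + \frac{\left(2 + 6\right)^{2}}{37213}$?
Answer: $- \frac{777656915}{293126801} \approx -2.653$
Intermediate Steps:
$\frac{B}{-7877} + \frac{\left(2 + 6\right)^{2}}{37213} = \frac{20911}{-7877} + \frac{\left(2 + 6\right)^{2}}{37213} = 20911 \left(- \frac{1}{7877}\right) + 8^{2} \cdot \frac{1}{37213} = - \frac{20911}{7877} + 64 \cdot \frac{1}{37213} = - \frac{20911}{7877} + \frac{64}{37213} = - \frac{777656915}{293126801}$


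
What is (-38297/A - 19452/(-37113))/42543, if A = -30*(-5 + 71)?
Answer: 486610507/1042072916940 ≈ 0.00046696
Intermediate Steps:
A = -1980 (A = -30*66 = -1980)
(-38297/A - 19452/(-37113))/42543 = (-38297/(-1980) - 19452/(-37113))/42543 = (-38297*(-1/1980) - 19452*(-1/37113))*(1/42543) = (38297/1980 + 6484/12371)*(1/42543) = (486610507/24494580)*(1/42543) = 486610507/1042072916940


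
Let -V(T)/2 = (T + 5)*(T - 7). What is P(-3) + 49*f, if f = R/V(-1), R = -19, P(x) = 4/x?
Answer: -3049/192 ≈ -15.880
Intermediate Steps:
V(T) = -2*(-7 + T)*(5 + T) (V(T) = -2*(T + 5)*(T - 7) = -2*(5 + T)*(-7 + T) = -2*(-7 + T)*(5 + T))
f = -19/64 (f = -19/(70 - 2*(-1)**2 + 4*(-1)) = -19/(70 - 2*1 - 4) = -19/(70 - 2 - 4) = -19/64 ≈ -0.29688)
P(-3) + 49*f = 4/(-3) + 49*(-19/64) = 4*(-1/3) - 931/64 = -4/3 - 931/64 = -3049/192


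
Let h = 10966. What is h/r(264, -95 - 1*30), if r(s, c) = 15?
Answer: 10966/15 ≈ 731.07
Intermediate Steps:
h/r(264, -95 - 1*30) = 10966/15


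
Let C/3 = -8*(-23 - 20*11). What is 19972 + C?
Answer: 25804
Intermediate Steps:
C = 5832 (C = 3*(-8*(-23 - 20*11)) = 3*(-8*(-23 - 220)) = 3*(-8*(-243)) = 3*1944 = 5832)
19972 + C = 19972 + 5832 = 25804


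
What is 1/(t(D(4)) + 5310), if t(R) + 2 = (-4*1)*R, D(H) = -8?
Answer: 1/5340 ≈ 0.00018727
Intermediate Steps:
t(R) = -2 - 4*R (t(R) = -2 + (-4*1)*R = -2 - 4*R)
1/(t(D(4)) + 5310) = 1/((-2 - 4*(-8)) + 5310) = 1/((-2 + 32) + 5310) = 1/(30 + 5310) = 1/5340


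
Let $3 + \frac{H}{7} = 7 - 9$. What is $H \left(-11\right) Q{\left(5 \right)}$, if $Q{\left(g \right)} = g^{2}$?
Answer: $9625$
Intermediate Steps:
$H = -35$ ($H = -21 + 7 \left(7 - 9\right) = -21 + 7 \left(-2\right) = -21 - 14 = -35$)
$H \left(-11\right) Q{\left(5 \right)} = \left(-35\right) \left(-11\right) 5^{2} = 385 \cdot 25 = 9625$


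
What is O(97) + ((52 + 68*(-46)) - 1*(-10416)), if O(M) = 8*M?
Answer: 8116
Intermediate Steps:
O(97) + ((52 + 68*(-46)) - 1*(-10416)) = 8*97 + ((52 + 68*(-46)) - 1*(-10416)) = 776 + ((52 - 3128) + 10416) = 776 + (-3076 + 10416) = 776 + 7340 = 8116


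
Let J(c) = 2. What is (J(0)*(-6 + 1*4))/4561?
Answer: -4/4561 ≈ -0.00087700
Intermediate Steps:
(J(0)*(-6 + 1*4))/4561 = (2*(-6 + 1*4))/4561 = (2*(-6 + 4))*(1/4561) = (2*(-2))*(1/4561) = -4*1/4561 = -4/4561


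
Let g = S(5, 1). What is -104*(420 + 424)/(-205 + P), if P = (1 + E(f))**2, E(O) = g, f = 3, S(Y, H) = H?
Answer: 87776/201 ≈ 436.70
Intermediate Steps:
g = 1
E(O) = 1
P = 4 (P = (1 + 1)**2 = 2**2 = 4)
-104*(420 + 424)/(-205 + P) = -104*(420 + 424)/(-205 + 4) = -87776/(-201) = -87776*(-1)/201 = -104*(-844/201) = 87776/201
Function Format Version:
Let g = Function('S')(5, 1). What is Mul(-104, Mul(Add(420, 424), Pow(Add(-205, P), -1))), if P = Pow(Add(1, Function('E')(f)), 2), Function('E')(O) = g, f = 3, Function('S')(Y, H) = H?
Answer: Rational(87776, 201) ≈ 436.70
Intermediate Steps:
g = 1
Function('E')(O) = 1
P = 4 (P = Pow(Add(1, 1), 2) = Pow(2, 2) = 4)
Mul(-104, Mul(Add(420, 424), Pow(Add(-205, P), -1))) = Mul(-104, Mul(Add(420, 424), Pow(Add(-205, 4), -1))) = Mul(-104, Mul(844, Pow(-201, -1))) = Mul(-104, Mul(844, Rational(-1, 201))) = Mul(-104, Rational(-844, 201)) = Rational(87776, 201)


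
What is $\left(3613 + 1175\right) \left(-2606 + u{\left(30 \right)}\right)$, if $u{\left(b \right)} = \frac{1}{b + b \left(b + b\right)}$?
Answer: $- \frac{3805645242}{305} \approx -1.2478 \cdot 10^{7}$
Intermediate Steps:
$u{\left(b \right)} = \frac{1}{b + 2 b^{2}}$ ($u{\left(b \right)} = \frac{1}{b + b 2 b} = \frac{1}{b + 2 b^{2}}$)
$\left(3613 + 1175\right) \left(-2606 + u{\left(30 \right)}\right) = \left(3613 + 1175\right) \left(-2606 + \frac{1}{30 \left(1 + 2 \cdot 30\right)}\right) = 4788 \left(-2606 + \frac{1}{30 \left(1 + 60\right)}\right) = 4788 \left(-2606 + \frac{1}{30 \cdot 61}\right) = 4788 \left(-2606 + \frac{1}{30} \cdot \frac{1}{61}\right) = 4788 \left(-2606 + \frac{1}{1830}\right) = 4788 \left(- \frac{4768979}{1830}\right) = - \frac{3805645242}{305}$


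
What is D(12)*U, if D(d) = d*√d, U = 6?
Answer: 144*√3 ≈ 249.42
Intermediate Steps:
D(d) = d^(3/2)
D(12)*U = 12^(3/2)*6 = (24*√3)*6 = 144*√3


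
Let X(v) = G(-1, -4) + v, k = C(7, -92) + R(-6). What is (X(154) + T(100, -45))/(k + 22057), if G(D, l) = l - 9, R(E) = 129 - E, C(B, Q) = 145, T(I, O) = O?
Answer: 96/22337 ≈ 0.0042978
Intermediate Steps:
k = 280 (k = 145 + (129 - 1*(-6)) = 145 + (129 + 6) = 145 + 135 = 280)
G(D, l) = -9 + l
X(v) = -13 + v (X(v) = (-9 - 4) + v = -13 + v)
(X(154) + T(100, -45))/(k + 22057) = ((-13 + 154) - 45)/(280 + 22057) = (141 - 45)/22337 = 96*(1/22337) = 96/22337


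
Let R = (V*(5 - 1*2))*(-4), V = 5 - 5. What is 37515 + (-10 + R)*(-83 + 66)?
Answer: 37685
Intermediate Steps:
V = 0
R = 0 (R = (0*(5 - 1*2))*(-4) = (0*(5 - 2))*(-4) = (0*3)*(-4) = 0*(-4) = 0)
37515 + (-10 + R)*(-83 + 66) = 37515 + (-10 + 0)*(-83 + 66) = 37515 - 10*(-17) = 37515 + 170 = 37685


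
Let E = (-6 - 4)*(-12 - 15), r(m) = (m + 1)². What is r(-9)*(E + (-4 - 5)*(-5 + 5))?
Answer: 17280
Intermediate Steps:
r(m) = (1 + m)²
E = 270 (E = -10*(-27) = 270)
r(-9)*(E + (-4 - 5)*(-5 + 5)) = (1 - 9)²*(270 + (-4 - 5)*(-5 + 5)) = (-8)²*(270 - 9*0) = 64*(270 + 0) = 64*270 = 17280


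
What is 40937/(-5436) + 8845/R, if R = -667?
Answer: -2599531/125028 ≈ -20.792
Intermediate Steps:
40937/(-5436) + 8845/R = 40937/(-5436) + 8845/(-667) = 40937*(-1/5436) + 8845*(-1/667) = -40937/5436 - 305/23 = -2599531/125028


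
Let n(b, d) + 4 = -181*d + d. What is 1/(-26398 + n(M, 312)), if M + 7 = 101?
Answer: -1/82562 ≈ -1.2112e-5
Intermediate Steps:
M = 94 (M = -7 + 101 = 94)
n(b, d) = -4 - 180*d (n(b, d) = -4 + (-181*d + d) = -4 - 180*d)
1/(-26398 + n(M, 312)) = 1/(-26398 + (-4 - 180*312)) = 1/(-26398 + (-4 - 56160)) = 1/(-26398 - 56164) = 1/(-82562) = -1/82562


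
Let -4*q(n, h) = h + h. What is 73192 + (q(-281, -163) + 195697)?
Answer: 537941/2 ≈ 2.6897e+5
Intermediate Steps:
q(n, h) = -h/2 (q(n, h) = -(h + h)/4 = -h/2)
73192 + (q(-281, -163) + 195697) = 73192 + (-1/2*(-163) + 195697) = 73192 + (163/2 + 195697) = 73192 + 391557/2 = 537941/2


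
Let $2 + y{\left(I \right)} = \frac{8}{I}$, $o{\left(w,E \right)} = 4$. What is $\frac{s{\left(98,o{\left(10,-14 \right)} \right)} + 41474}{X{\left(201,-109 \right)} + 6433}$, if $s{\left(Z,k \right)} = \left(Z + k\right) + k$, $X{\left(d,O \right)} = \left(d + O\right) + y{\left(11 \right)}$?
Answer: $\frac{457380}{71761} \approx 6.3737$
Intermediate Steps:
$y{\left(I \right)} = -2 + \frac{8}{I}$
$X{\left(d,O \right)} = - \frac{14}{11} + O + d$ ($X{\left(d,O \right)} = \left(d + O\right) - \left(2 - \frac{8}{11}\right) = \left(O + d\right) + \left(-2 + 8 \cdot \frac{1}{11}\right) = \left(O + d\right) + \left(-2 + \frac{8}{11}\right) = \left(O + d\right) - \frac{14}{11} = - \frac{14}{11} + O + d$)
$s{\left(Z,k \right)} = Z + 2 k$
$\frac{s{\left(98,o{\left(10,-14 \right)} \right)} + 41474}{X{\left(201,-109 \right)} + 6433} = \frac{\left(98 + 2 \cdot 4\right) + 41474}{\left(- \frac{14}{11} - 109 + 201\right) + 6433} = \frac{\left(98 + 8\right) + 41474}{\frac{998}{11} + 6433} = \frac{106 + 41474}{\frac{71761}{11}} = 41580 \cdot \frac{11}{71761} = \frac{457380}{71761}$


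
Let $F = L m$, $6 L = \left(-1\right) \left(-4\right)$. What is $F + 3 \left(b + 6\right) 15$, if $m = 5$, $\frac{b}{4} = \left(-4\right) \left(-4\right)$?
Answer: $\frac{9460}{3} \approx 3153.3$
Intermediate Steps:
$b = 64$ ($b = 4 \left(\left(-4\right) \left(-4\right)\right) = 4 \cdot 16 = 64$)
$L = \frac{2}{3}$ ($L = \frac{\left(-1\right) \left(-4\right)}{6} = \frac{1}{6} \cdot 4 = \frac{2}{3} \approx 0.66667$)
$F = \frac{10}{3}$ ($F = \frac{2}{3} \cdot 5 = \frac{10}{3} \approx 3.3333$)
$F + 3 \left(b + 6\right) 15 = \frac{10}{3} + 3 \left(64 + 6\right) 15 = \frac{10}{3} + 3 \cdot 70 \cdot 15 = \frac{10}{3} + 210 \cdot 15 = \frac{10}{3} + 3150 = \frac{9460}{3}$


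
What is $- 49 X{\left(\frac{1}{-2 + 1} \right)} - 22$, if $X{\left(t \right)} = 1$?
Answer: $-71$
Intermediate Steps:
$- 49 X{\left(\frac{1}{-2 + 1} \right)} - 22 = \left(-49\right) 1 - 22 = -49 - 22 = -71$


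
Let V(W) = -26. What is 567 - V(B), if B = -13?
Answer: 593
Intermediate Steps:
567 - V(B) = 567 - 1*(-26) = 567 + 26 = 593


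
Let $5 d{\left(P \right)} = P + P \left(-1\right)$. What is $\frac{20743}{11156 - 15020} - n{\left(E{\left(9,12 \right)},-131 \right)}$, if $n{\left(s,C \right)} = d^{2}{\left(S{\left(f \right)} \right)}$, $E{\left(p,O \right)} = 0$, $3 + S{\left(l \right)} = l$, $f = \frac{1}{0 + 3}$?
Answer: $- \frac{20743}{3864} \approx -5.3683$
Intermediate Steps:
$f = \frac{1}{3} \approx 0.33333$
$S{\left(l \right)} = -3 + l$
$d{\left(P \right)} = 0$ ($d{\left(P \right)} = \frac{P + P \left(-1\right)}{5} = \frac{P - P}{5} = \frac{1}{5} \cdot 0 = 0$)
$n{\left(s,C \right)} = 0$ ($n{\left(s,C \right)} = 0^{2} = 0$)
$\frac{20743}{11156 - 15020} - n{\left(E{\left(9,12 \right)},-131 \right)} = \frac{20743}{11156 - 15020} - 0 = \frac{20743}{11156 - 15020} + 0 = \frac{20743}{-3864} + 0 = 20743 \left(- \frac{1}{3864}\right) + 0 = - \frac{20743}{3864} + 0 = - \frac{20743}{3864}$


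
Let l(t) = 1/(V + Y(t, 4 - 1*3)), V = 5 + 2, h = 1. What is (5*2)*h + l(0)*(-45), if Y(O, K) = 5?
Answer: 25/4 ≈ 6.2500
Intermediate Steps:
V = 7
l(t) = 1/12 (l(t) = 1/(7 + 5) = 1/12)
(5*2)*h + l(0)*(-45) = (5*2)*1 + (1/12)*(-45) = 10*1 - 15/4 = 10 - 15/4 = 25/4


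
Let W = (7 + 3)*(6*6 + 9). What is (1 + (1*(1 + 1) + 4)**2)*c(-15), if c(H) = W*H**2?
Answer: 3746250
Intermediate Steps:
W = 450 (W = 10*(36 + 9) = 10*45 = 450)
c(H) = 450*H**2
(1 + (1*(1 + 1) + 4)**2)*c(-15) = (1 + (1*(1 + 1) + 4)**2)*(450*(-15)**2) = (1 + (1*2 + 4)**2)*(450*225) = (1 + (2 + 4)**2)*101250 = (1 + 6**2)*101250 = (1 + 36)*101250 = 37*101250 = 3746250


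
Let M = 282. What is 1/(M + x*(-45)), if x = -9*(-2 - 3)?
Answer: -1/1743 ≈ -0.00057372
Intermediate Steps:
x = 45 (x = -9*(-5) = 45)
1/(M + x*(-45)) = 1/(282 + 45*(-45)) = 1/(282 - 2025) = 1/(-1743) = -1/1743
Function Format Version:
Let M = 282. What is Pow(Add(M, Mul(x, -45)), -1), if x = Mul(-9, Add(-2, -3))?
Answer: Rational(-1, 1743) ≈ -0.00057372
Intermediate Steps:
x = 45 (x = Mul(-9, -5) = 45)
Pow(Add(M, Mul(x, -45)), -1) = Pow(Add(282, Mul(45, -45)), -1) = Pow(Add(282, -2025), -1) = Pow(-1743, -1) = Rational(-1, 1743)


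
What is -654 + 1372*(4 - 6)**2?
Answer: 4834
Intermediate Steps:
-654 + 1372*(4 - 6)**2 = -654 + 1372*(-2)**2 = -654 + 1372*4 = -654 + 5488 = 4834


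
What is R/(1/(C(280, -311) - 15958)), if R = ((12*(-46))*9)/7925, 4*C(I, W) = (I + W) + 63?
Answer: 3169584/317 ≈ 9998.7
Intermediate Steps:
C(I, W) = 63/4 + I/4 + W/4 (C(I, W) = ((I + W) + 63)/4 = (63 + I + W)/4 = 63/4 + I/4 + W/4)
R = -4968/7925 (R = -552*9*(1/7925) = -4968*1/7925 = -4968/7925 ≈ -0.62688)
R/(1/(C(280, -311) - 15958)) = -4968/(7925*(1/((63/4 + (1/4)*280 + (1/4)*(-311)) - 15958))) = -4968/(7925*(1/((63/4 + 70 - 311/4) - 15958))) = -4968/(7925*(1/(8 - 15958))) = -4968/(7925*(1/(-15950))) = -4968/(7925*(-1/15950)) = -4968/7925*(-15950) = 3169584/317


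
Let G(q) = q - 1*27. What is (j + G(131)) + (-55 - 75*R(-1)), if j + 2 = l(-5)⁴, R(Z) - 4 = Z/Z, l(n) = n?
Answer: 297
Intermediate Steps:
R(Z) = 5 (R(Z) = 4 + Z/Z = 4 + 1 = 5)
G(q) = -27 + q (G(q) = q - 27 = -27 + q)
j = 623 (j = -2 + (-5)⁴ = -2 + 625 = 623)
(j + G(131)) + (-55 - 75*R(-1)) = (623 + (-27 + 131)) + (-55 - 75*5) = (623 + 104) + (-55 - 375) = 727 - 430 = 297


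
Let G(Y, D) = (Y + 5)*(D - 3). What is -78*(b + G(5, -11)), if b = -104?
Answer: 19032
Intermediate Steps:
G(Y, D) = (-3 + D)*(5 + Y) (G(Y, D) = (5 + Y)*(-3 + D) = (-3 + D)*(5 + Y))
-78*(b + G(5, -11)) = -78*(-104 + (-15 - 3*5 + 5*(-11) - 11*5)) = -78*(-104 + (-15 - 15 - 55 - 55)) = -78*(-104 - 140) = -78*(-244) = 19032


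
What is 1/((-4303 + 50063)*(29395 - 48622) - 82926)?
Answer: -1/879910446 ≈ -1.1365e-9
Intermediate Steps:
1/((-4303 + 50063)*(29395 - 48622) - 82926) = 1/(45760*(-19227) - 82926) = 1/(-879827520 - 82926) = 1/(-879910446) = -1/879910446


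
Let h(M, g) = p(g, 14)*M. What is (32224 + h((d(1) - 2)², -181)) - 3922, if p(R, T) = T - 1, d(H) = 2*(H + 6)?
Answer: 30174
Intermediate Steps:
d(H) = 12 + 2*H (d(H) = 2*(6 + H) = 12 + 2*H)
p(R, T) = -1 + T
h(M, g) = 13*M (h(M, g) = (-1 + 14)*M = 13*M)
(32224 + h((d(1) - 2)², -181)) - 3922 = (32224 + 13*((12 + 2*1) - 2)²) - 3922 = (32224 + 13*((12 + 2) - 2)²) - 3922 = (32224 + 13*(14 - 2)²) - 3922 = (32224 + 13*12²) - 3922 = (32224 + 13*144) - 3922 = (32224 + 1872) - 3922 = 34096 - 3922 = 30174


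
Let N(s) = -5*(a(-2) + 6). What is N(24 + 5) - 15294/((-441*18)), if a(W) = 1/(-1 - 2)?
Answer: -34936/1323 ≈ -26.407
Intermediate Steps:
a(W) = -1/3 (a(W) = 1/(-3) = -1/3)
N(s) = -85/3 (N(s) = -5*(-1/3 + 6) = -5*17/3 = -85/3)
N(24 + 5) - 15294/((-441*18)) = -85/3 - 15294/((-441*18)) = -85/3 - 15294/(-7938) = -85/3 - 15294*(-1)/7938 = -85/3 - 1*(-2549/1323) = -85/3 + 2549/1323 = -34936/1323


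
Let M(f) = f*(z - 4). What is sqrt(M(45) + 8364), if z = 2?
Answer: sqrt(8274) ≈ 90.962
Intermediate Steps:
M(f) = -2*f (M(f) = f*(2 - 4) = f*(-2) = -2*f)
sqrt(M(45) + 8364) = sqrt(-2*45 + 8364) = sqrt(-90 + 8364) = sqrt(8274)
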